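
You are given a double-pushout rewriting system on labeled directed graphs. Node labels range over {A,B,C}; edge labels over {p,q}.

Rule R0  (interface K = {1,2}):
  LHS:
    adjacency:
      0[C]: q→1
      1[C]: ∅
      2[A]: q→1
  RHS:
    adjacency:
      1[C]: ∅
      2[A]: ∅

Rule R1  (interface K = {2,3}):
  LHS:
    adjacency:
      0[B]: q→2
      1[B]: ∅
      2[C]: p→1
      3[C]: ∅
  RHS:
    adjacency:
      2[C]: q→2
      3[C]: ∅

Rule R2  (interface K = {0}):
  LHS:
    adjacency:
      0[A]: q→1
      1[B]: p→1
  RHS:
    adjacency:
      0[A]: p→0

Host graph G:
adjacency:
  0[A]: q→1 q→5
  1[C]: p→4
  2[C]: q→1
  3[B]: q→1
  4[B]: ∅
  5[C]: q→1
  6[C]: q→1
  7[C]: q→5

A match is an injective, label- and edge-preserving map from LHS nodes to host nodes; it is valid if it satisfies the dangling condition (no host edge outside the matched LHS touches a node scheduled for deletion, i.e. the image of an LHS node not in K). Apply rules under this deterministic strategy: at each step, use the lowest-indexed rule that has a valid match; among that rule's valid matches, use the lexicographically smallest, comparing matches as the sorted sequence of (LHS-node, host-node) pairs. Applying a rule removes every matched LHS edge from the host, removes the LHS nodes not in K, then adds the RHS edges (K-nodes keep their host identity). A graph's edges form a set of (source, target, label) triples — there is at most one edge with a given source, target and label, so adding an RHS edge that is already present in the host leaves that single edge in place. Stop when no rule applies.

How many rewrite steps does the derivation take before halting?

Answer: 3

Derivation:
initial: |V|=8 |E|=8  E = 0-q->1 0-q->5 1-p->4 2-q->1 3-q->1 5-q->1 6-q->1 7-q->5
step 1: apply R0 at {0↦2, 1↦1, 2↦0}  → |V|=7 |E|=6  E = 0-q->5 1-p->4 3-q->1 5-q->1 6-q->1 7-q->5
step 2: apply R0 at {0↦7, 1↦5, 2↦0}  → |V|=6 |E|=4  E = 1-p->4 3-q->1 5-q->1 6-q->1
step 3: apply R1 at {0↦3, 1↦4, 2↦1, 3↦5}  → |V|=4 |E|=3  E = 1-q->1 5-q->1 6-q->1
final graph: no rule applies after step 3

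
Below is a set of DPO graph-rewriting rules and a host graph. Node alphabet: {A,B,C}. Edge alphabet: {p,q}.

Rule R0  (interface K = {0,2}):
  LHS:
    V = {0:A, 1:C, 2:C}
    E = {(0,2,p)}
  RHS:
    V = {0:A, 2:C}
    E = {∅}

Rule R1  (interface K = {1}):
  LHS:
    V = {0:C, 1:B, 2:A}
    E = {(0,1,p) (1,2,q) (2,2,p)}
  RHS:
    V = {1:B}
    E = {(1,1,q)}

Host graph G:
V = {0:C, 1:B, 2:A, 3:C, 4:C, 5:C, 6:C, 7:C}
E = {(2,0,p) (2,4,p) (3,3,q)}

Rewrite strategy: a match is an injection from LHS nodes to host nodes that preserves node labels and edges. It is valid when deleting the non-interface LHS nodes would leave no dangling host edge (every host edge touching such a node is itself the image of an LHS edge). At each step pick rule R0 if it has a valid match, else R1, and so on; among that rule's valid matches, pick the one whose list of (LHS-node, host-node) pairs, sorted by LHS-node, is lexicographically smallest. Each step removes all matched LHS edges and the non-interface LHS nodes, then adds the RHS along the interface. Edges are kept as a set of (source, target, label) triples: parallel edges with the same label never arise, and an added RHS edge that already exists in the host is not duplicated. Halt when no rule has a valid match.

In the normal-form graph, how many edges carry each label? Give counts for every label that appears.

Answer: q:1

Rewrite trace:
initial: |V|=8 |E|=3  E = 2-p->0 2-p->4 3-q->3
step 1: apply R0 at {0↦2, 1↦5, 2↦0}  → |V|=7 |E|=2  E = 2-p->4 3-q->3
step 2: apply R0 at {0↦2, 1↦0, 2↦4}  → |V|=6 |E|=1  E = 3-q->3
final graph: no rule applies after step 2
NF edges: [(3, 3, 'q')]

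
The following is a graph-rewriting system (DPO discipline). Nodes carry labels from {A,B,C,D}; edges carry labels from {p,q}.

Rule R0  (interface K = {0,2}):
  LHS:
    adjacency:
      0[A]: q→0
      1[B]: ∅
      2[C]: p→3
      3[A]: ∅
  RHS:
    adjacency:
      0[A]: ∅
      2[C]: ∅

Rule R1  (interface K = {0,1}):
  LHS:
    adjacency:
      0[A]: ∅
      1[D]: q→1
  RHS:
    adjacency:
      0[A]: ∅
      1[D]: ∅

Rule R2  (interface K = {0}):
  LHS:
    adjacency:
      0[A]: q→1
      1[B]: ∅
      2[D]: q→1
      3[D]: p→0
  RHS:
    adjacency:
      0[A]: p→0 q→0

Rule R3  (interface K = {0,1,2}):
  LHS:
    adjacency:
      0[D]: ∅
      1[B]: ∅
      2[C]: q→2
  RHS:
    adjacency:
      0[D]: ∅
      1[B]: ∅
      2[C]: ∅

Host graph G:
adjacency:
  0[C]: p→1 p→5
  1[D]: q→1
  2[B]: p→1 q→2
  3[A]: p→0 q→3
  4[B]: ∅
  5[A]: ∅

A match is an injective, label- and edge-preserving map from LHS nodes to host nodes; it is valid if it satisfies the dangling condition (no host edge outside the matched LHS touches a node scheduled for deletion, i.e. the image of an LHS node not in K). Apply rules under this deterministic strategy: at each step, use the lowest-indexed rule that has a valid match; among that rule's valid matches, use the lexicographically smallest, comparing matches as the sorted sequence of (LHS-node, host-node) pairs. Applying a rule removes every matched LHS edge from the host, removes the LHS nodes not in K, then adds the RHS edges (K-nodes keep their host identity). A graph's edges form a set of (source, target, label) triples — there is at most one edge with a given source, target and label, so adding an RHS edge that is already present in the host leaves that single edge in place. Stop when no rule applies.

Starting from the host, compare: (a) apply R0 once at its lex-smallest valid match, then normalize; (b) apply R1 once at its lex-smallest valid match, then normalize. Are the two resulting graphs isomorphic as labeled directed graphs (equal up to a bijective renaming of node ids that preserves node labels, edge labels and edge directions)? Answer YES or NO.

branch R0-first: apply at {0↦3, 1↦4, 2↦0, 3↦5} → |E|=5, then 1 more step(s) → NF |V|=4 |E|=4 V={0:C, 1:D, 2:B, 3:A} E=0-p->1 2-p->1 2-q->2 3-p->0
branch R1-first: apply at {0↦3, 1↦1} → |E|=6, then 1 more step(s) → NF |V|=4 |E|=4 V={0:C, 1:D, 2:B, 3:A} E=0-p->1 2-p->1 2-q->2 3-p->0
graphs isomorphic (equal up to label-preserving node renaming)

Answer: YES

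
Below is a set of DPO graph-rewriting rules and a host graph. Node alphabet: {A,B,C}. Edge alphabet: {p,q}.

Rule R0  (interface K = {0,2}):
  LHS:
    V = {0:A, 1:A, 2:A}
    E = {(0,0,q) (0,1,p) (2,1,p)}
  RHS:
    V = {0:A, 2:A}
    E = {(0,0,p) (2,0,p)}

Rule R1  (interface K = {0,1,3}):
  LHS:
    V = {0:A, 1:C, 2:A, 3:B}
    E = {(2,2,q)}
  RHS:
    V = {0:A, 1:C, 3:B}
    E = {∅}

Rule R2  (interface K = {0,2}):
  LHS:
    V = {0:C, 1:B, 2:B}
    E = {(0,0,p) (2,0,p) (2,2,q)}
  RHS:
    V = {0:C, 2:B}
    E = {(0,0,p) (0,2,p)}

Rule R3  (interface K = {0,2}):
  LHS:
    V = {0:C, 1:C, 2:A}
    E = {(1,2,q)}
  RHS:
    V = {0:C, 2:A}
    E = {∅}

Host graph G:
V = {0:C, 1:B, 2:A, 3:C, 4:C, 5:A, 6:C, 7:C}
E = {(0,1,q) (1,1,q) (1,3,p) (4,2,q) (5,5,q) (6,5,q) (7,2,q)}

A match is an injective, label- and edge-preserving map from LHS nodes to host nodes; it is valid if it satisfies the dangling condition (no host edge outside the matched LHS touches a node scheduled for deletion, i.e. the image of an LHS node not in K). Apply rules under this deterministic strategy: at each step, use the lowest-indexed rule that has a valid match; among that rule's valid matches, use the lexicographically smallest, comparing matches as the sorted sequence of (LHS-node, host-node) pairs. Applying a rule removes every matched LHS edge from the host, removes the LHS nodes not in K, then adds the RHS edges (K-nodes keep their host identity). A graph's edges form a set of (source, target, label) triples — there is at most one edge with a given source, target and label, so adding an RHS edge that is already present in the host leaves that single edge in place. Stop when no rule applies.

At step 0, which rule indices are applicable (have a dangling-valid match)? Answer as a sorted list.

Answer: [R3]

Derivation:
R0: no valid match — LHS pattern not found
R1: no valid match — 5 raw matches, all fail dangling condition
R2: no valid match — LHS pattern not found
R3: 12 valid matches — {0↦0, 1↦4, 2↦2}, {0↦0, 1↦6, 2↦5}, {0↦0, 1↦7, 2↦2} (+9 more)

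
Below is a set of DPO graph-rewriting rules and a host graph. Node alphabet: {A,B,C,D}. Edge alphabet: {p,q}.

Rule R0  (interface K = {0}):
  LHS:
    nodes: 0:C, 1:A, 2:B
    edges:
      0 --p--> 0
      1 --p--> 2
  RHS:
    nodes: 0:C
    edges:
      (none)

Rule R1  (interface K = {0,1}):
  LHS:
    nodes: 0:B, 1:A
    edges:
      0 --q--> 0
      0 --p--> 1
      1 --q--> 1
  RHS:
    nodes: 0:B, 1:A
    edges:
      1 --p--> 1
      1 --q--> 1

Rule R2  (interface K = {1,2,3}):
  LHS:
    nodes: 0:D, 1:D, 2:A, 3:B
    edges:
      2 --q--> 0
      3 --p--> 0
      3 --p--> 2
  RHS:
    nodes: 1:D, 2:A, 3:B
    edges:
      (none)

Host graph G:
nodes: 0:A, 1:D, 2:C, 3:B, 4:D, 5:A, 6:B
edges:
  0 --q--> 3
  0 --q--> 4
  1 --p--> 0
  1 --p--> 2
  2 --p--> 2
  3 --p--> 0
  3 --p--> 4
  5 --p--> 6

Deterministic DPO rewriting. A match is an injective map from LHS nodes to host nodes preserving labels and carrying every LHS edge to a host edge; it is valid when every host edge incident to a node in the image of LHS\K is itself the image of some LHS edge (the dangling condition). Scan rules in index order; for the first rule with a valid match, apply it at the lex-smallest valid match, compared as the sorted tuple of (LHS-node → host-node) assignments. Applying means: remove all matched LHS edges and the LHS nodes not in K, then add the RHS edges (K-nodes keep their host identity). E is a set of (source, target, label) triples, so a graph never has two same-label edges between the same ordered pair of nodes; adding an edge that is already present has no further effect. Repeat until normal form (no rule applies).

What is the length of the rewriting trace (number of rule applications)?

[0] host  ⇒  7 nodes, 8 edges  {0-q->3 0-q->4 1-p->0 1-p->2 2-p->2 3-p->0 3-p->4 5-p->6}
[1] R0 @ {0↦2, 1↦5, 2↦6}  ⇒  5 nodes, 6 edges  {0-q->3 0-q->4 1-p->0 1-p->2 3-p->0 3-p->4}
[2] R2 @ {0↦4, 1↦1, 2↦0, 3↦3}  ⇒  4 nodes, 3 edges  {0-q->3 1-p->0 1-p->2}
normal form: no rule applies after step 2

Answer: 2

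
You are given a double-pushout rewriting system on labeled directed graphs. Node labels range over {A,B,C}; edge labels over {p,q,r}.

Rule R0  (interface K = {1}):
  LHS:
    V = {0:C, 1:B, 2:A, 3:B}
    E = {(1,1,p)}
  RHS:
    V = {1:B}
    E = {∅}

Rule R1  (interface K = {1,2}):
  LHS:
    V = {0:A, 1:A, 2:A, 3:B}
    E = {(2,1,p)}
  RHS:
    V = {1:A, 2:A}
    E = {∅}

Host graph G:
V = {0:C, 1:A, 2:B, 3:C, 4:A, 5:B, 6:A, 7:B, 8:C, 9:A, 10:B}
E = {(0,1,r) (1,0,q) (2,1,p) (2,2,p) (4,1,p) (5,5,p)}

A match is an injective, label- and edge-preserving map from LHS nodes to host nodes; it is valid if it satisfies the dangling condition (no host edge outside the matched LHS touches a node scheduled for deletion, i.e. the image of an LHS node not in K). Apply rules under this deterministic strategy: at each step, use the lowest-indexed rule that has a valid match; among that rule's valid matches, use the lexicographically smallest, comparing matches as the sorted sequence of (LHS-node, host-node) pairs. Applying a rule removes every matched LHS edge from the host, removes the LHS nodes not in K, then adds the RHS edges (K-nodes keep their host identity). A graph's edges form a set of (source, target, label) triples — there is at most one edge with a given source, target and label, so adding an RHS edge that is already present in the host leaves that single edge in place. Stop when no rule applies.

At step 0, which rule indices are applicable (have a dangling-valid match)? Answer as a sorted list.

R0: 16 valid matches — {0↦3, 1↦2, 2↦6, 3↦7}, {0↦3, 1↦2, 2↦6, 3↦10}, {0↦3, 1↦2, 2↦9, 3↦7} (+13 more)
R1: 4 valid matches — {0↦6, 1↦1, 2↦4, 3↦7}, {0↦6, 1↦1, 2↦4, 3↦10}, {0↦9, 1↦1, 2↦4, 3↦7} (+1 more)

Answer: [R0,R1]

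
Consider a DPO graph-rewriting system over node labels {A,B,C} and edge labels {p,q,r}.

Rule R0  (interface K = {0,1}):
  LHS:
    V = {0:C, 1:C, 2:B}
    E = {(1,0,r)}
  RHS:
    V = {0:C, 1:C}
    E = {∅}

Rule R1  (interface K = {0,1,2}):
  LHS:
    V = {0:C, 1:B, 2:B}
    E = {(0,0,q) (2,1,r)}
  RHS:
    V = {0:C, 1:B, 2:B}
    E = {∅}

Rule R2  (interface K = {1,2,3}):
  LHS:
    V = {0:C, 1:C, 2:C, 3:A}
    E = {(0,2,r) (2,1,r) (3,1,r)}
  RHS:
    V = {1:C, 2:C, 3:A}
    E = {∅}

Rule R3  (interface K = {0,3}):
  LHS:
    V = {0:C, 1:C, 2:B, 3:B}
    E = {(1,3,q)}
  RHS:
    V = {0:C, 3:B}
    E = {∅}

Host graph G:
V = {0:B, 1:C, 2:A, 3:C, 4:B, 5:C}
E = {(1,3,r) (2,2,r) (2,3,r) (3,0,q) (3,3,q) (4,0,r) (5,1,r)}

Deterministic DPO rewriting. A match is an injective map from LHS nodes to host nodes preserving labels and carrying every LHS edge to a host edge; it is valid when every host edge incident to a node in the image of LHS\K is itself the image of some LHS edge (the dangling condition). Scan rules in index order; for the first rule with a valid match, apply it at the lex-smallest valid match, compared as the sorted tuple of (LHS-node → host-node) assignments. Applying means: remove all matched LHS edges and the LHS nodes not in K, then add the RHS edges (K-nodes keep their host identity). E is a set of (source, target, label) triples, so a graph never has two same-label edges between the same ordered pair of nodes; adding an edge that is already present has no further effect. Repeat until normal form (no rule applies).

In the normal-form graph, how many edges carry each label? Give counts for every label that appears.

initial: |V|=6 |E|=7  E = 1-r->3 2-r->2 2-r->3 3-q->0 3-q->3 4-r->0 5-r->1
step 1: apply R1 at {0↦3, 1↦0, 2↦4}  → |V|=6 |E|=5  E = 1-r->3 2-r->2 2-r->3 3-q->0 5-r->1
step 2: apply R0 at {0↦1, 1↦5, 2↦4}  → |V|=5 |E|=4  E = 1-r->3 2-r->2 2-r->3 3-q->0
final graph: no rule applies after step 2
NF edges: [(1, 3, 'r'), (2, 2, 'r'), (2, 3, 'r'), (3, 0, 'q')]

Answer: q:1 r:3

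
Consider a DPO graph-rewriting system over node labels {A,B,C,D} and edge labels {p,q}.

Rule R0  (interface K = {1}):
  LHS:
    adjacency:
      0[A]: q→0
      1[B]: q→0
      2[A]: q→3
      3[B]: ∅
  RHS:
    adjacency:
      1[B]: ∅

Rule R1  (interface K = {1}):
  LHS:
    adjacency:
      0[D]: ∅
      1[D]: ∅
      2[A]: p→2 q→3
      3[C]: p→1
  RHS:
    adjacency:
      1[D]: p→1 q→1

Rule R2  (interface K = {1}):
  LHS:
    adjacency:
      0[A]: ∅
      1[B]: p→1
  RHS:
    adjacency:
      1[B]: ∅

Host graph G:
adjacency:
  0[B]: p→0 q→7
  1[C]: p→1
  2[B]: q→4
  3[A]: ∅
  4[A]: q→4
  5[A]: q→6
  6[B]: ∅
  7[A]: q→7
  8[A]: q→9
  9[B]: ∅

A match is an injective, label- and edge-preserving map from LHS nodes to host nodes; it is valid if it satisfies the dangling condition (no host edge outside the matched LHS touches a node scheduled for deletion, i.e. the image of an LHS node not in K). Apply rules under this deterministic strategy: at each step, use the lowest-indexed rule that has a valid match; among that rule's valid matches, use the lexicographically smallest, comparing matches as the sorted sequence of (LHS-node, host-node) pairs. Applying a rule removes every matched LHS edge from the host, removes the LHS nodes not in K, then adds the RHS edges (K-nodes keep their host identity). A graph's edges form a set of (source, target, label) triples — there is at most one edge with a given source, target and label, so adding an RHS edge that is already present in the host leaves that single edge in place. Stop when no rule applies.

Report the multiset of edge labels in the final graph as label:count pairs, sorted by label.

initial: |V|=10 |E|=8  E = 0-p->0 0-q->7 1-p->1 2-q->4 4-q->4 5-q->6 7-q->7 8-q->9
step 1: apply R0 at {0↦4, 1↦2, 2↦5, 3↦6}  → |V|=7 |E|=5  E = 0-p->0 0-q->7 1-p->1 7-q->7 8-q->9
step 2: apply R0 at {0↦7, 1↦0, 2↦8, 3↦9}  → |V|=4 |E|=2  E = 0-p->0 1-p->1
step 3: apply R2 at {0↦3, 1↦0}  → |V|=3 |E|=1  E = 1-p->1
halt: no rule applies after step 3
NF edges: [(1, 1, 'p')]

Answer: p:1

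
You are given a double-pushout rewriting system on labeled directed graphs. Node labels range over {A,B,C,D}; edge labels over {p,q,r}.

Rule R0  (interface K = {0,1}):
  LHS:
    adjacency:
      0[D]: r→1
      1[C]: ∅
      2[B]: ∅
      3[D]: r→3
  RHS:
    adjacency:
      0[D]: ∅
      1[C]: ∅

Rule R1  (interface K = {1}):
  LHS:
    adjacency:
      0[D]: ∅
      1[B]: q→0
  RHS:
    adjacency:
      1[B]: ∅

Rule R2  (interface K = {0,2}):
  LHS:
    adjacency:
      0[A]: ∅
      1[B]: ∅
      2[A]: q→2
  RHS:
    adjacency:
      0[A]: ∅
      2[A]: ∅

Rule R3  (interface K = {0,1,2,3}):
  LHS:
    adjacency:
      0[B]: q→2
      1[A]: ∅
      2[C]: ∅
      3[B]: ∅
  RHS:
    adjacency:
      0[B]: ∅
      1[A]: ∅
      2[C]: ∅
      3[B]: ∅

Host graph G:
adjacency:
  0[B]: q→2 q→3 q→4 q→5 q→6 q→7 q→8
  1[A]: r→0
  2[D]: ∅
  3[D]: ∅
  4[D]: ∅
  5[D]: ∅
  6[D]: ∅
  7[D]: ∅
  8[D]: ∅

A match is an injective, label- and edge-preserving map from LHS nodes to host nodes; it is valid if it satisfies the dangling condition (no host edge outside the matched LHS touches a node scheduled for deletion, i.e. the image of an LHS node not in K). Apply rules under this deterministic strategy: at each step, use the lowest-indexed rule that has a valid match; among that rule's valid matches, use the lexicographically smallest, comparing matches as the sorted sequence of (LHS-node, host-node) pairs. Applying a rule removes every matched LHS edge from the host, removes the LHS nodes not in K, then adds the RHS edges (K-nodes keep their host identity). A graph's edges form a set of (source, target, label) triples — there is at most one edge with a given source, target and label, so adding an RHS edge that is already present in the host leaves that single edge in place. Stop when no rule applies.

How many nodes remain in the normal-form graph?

[0] host  ⇒  9 nodes, 8 edges  {0-q->2 0-q->3 0-q->4 0-q->5 0-q->6 0-q->7 0-q->8 1-r->0}
[1] R1 @ {0↦2, 1↦0}  ⇒  8 nodes, 7 edges  {0-q->3 0-q->4 0-q->5 0-q->6 0-q->7 0-q->8 1-r->0}
[2] R1 @ {0↦3, 1↦0}  ⇒  7 nodes, 6 edges  {0-q->4 0-q->5 0-q->6 0-q->7 0-q->8 1-r->0}
[3] R1 @ {0↦4, 1↦0}  ⇒  6 nodes, 5 edges  {0-q->5 0-q->6 0-q->7 0-q->8 1-r->0}
[4] R1 @ {0↦5, 1↦0}  ⇒  5 nodes, 4 edges  {0-q->6 0-q->7 0-q->8 1-r->0}
[5] R1 @ {0↦6, 1↦0}  ⇒  4 nodes, 3 edges  {0-q->7 0-q->8 1-r->0}
[6] R1 @ {0↦7, 1↦0}  ⇒  3 nodes, 2 edges  {0-q->8 1-r->0}
[7] R1 @ {0↦8, 1↦0}  ⇒  2 nodes, 1 edges  {1-r->0}
normal form: no rule applies after step 7
NF nodes: {0:B, 1:A}

Answer: 2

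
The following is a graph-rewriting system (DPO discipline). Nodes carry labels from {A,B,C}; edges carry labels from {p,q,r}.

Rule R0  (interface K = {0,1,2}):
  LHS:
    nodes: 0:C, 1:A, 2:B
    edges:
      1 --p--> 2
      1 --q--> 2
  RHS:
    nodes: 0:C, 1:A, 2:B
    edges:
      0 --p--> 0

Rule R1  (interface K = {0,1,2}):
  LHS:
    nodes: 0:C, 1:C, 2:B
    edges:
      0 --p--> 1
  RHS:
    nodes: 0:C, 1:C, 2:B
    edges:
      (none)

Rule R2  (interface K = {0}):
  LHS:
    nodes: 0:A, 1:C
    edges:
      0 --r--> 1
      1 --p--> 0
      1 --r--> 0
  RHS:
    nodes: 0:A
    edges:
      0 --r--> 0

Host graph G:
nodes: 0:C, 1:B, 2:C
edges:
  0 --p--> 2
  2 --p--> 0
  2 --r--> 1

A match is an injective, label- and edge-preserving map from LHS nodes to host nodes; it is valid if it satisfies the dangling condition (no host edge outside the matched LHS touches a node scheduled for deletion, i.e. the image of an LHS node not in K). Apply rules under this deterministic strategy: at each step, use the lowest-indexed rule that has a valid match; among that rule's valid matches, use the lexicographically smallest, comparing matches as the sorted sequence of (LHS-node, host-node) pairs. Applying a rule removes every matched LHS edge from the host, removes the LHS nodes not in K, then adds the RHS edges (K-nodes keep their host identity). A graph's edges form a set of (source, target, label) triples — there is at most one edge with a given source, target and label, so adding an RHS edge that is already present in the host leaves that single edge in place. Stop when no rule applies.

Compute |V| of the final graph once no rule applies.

Answer: 3

Rewrite trace:
[0] host  ⇒  3 nodes, 3 edges  {0-p->2 2-p->0 2-r->1}
[1] R1 @ {0↦0, 1↦2, 2↦1}  ⇒  3 nodes, 2 edges  {2-p->0 2-r->1}
[2] R1 @ {0↦2, 1↦0, 2↦1}  ⇒  3 nodes, 1 edges  {2-r->1}
normal form: no rule applies after step 2
NF nodes: {0:C, 1:B, 2:C}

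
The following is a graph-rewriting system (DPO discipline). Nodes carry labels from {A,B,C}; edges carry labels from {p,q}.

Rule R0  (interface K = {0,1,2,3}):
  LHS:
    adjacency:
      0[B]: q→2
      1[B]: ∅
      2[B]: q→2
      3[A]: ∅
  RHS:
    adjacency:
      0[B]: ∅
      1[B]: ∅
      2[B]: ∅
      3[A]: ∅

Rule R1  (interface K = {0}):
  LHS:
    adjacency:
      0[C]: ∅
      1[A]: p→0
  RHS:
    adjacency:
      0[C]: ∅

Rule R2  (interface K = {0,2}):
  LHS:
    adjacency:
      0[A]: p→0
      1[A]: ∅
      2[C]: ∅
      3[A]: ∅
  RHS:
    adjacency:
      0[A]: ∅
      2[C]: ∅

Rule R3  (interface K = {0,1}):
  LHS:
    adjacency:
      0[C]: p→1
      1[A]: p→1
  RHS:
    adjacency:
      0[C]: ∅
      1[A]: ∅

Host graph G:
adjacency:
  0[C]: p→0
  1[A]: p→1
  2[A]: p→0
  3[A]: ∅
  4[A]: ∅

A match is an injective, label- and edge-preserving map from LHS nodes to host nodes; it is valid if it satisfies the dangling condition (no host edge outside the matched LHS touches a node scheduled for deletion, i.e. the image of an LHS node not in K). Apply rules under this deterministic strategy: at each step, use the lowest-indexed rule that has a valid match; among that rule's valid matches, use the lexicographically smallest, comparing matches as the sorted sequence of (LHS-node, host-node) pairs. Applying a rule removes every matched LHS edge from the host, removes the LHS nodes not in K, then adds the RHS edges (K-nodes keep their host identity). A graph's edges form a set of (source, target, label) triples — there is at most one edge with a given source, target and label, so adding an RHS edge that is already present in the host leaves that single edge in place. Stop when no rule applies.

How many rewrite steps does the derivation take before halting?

Answer: 2

Derivation:
start.  V:5 E:3  edges: 0-p->0 1-p->1 2-p->0
1. fire R1 via {0↦0, 1↦2}  →  V:4 E:2  edges: 0-p->0 1-p->1
2. fire R2 via {0↦1, 1↦3, 2↦0, 3↦4}  →  V:2 E:1  edges: 0-p->0
final graph: no rule applies after step 2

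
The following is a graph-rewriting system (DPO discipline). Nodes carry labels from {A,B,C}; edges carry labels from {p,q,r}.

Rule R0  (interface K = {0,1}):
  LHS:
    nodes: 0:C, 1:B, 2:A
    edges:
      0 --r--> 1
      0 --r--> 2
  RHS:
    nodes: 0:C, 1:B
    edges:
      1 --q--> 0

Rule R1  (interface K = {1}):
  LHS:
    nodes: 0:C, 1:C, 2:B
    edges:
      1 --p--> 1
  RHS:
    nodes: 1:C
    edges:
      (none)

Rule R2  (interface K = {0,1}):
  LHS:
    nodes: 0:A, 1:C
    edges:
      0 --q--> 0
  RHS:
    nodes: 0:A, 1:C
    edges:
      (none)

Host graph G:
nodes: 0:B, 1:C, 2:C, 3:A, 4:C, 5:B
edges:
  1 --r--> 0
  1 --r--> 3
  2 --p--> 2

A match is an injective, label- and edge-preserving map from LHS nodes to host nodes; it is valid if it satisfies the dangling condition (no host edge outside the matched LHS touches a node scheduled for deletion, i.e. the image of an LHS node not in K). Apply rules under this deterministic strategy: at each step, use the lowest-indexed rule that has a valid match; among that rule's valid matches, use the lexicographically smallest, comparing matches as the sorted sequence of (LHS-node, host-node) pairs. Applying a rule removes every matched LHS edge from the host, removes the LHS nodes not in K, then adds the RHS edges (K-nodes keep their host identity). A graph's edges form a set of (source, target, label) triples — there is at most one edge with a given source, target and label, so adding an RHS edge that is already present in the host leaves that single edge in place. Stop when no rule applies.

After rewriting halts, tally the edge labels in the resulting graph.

[0] host  ⇒  6 nodes, 3 edges  {1-r->0 1-r->3 2-p->2}
[1] R0 @ {0↦1, 1↦0, 2↦3}  ⇒  5 nodes, 2 edges  {0-q->1 2-p->2}
[2] R1 @ {0↦4, 1↦2, 2↦5}  ⇒  3 nodes, 1 edges  {0-q->1}
final graph: no rule applies after step 2
NF edges: [(0, 1, 'q')]

Answer: q:1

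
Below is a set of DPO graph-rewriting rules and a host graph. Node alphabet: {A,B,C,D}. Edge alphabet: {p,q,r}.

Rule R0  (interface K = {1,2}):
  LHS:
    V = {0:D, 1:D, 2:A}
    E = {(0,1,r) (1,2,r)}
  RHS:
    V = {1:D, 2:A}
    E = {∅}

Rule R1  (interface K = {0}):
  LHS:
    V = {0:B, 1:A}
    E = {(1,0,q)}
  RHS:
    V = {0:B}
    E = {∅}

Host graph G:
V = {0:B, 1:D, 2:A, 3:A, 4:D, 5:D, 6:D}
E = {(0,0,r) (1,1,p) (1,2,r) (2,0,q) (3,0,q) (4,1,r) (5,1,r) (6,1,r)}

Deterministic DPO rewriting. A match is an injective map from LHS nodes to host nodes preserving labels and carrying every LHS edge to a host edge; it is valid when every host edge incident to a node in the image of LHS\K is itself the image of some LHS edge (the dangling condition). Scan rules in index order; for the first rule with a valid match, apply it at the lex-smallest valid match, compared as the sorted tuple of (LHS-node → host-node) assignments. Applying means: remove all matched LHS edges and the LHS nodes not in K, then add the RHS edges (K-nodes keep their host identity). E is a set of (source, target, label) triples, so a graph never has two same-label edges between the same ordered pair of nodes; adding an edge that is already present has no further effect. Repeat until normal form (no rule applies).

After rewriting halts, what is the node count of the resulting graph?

Answer: 4

Rewrite trace:
start.  V:7 E:8  edges: 0-r->0 1-p->1 1-r->2 2-q->0 3-q->0 4-r->1 5-r->1 6-r->1
1. fire R0 via {0↦4, 1↦1, 2↦2}  →  V:6 E:6  edges: 0-r->0 1-p->1 2-q->0 3-q->0 5-r->1 6-r->1
2. fire R1 via {0↦0, 1↦2}  →  V:5 E:5  edges: 0-r->0 1-p->1 3-q->0 5-r->1 6-r->1
3. fire R1 via {0↦0, 1↦3}  →  V:4 E:4  edges: 0-r->0 1-p->1 5-r->1 6-r->1
normal form: no rule applies after step 3
NF nodes: {0:B, 1:D, 5:D, 6:D}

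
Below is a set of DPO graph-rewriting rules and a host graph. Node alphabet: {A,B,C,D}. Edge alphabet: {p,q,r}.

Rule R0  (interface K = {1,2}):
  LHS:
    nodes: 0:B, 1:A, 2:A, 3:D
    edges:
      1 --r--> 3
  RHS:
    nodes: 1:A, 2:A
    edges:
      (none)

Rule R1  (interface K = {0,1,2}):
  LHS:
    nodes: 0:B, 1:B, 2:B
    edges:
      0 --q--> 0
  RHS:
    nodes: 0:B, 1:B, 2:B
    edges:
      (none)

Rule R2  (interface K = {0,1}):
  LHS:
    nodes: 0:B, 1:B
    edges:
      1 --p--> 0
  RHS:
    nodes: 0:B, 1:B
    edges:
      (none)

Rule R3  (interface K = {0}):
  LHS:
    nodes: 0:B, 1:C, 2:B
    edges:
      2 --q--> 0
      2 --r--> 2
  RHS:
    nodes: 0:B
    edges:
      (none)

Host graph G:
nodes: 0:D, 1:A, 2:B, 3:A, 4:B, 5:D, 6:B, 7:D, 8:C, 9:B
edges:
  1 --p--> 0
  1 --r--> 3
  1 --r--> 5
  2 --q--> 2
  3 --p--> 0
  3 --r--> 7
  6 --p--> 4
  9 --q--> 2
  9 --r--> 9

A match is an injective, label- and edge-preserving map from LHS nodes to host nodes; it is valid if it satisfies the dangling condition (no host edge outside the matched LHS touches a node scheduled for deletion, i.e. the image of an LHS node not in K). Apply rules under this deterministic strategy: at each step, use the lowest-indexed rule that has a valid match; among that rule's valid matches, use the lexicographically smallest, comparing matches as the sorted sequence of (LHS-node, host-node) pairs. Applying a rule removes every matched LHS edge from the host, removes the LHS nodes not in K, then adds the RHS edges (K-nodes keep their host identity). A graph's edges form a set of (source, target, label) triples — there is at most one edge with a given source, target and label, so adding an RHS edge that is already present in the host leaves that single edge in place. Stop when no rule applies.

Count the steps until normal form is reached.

Answer: 5

Steps:
[0] host  ⇒  10 nodes, 9 edges  {1-p->0 1-r->3 1-r->5 2-q->2 3-p->0 3-r->7 6-p->4 9-q->2 9-r->9}
[1] R1 @ {0↦2, 1↦4, 2↦6}  ⇒  10 nodes, 8 edges  {1-p->0 1-r->3 1-r->5 3-p->0 3-r->7 6-p->4 9-q->2 9-r->9}
[2] R2 @ {0↦4, 1↦6}  ⇒  10 nodes, 7 edges  {1-p->0 1-r->3 1-r->5 3-p->0 3-r->7 9-q->2 9-r->9}
[3] R0 @ {0↦4, 1↦1, 2↦3, 3↦5}  ⇒  8 nodes, 6 edges  {1-p->0 1-r->3 3-p->0 3-r->7 9-q->2 9-r->9}
[4] R0 @ {0↦6, 1↦3, 2↦1, 3↦7}  ⇒  6 nodes, 5 edges  {1-p->0 1-r->3 3-p->0 9-q->2 9-r->9}
[5] R3 @ {0↦2, 1↦8, 2↦9}  ⇒  4 nodes, 3 edges  {1-p->0 1-r->3 3-p->0}
halt: no rule applies after step 5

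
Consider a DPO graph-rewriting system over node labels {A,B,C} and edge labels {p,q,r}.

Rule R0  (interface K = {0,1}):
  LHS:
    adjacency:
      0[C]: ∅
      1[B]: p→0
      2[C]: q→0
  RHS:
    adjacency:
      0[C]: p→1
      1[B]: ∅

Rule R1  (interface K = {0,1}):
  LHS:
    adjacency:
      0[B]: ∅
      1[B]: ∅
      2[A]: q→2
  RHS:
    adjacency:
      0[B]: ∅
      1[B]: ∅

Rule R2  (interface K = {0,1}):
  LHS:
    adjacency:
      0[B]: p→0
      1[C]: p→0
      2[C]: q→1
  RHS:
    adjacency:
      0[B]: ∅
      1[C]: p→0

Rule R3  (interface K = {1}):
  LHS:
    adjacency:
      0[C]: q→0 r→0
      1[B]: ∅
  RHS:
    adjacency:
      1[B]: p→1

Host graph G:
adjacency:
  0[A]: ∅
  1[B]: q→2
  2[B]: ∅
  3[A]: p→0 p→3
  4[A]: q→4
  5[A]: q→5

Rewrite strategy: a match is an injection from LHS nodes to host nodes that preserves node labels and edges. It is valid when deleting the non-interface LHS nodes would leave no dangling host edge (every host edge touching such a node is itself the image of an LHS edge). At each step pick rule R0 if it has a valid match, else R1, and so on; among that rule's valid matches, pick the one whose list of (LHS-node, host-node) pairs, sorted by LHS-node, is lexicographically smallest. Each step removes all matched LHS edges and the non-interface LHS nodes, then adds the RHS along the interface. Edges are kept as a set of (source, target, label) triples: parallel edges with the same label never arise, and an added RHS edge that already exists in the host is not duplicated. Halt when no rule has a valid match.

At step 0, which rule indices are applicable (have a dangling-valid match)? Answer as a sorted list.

Answer: [R1]

Rewrite trace:
R0: no valid match — LHS pattern not found
R1: 4 valid matches — {0↦1, 1↦2, 2↦4}, {0↦1, 1↦2, 2↦5}, {0↦2, 1↦1, 2↦4} (+1 more)
R2: no valid match — LHS pattern not found
R3: no valid match — LHS pattern not found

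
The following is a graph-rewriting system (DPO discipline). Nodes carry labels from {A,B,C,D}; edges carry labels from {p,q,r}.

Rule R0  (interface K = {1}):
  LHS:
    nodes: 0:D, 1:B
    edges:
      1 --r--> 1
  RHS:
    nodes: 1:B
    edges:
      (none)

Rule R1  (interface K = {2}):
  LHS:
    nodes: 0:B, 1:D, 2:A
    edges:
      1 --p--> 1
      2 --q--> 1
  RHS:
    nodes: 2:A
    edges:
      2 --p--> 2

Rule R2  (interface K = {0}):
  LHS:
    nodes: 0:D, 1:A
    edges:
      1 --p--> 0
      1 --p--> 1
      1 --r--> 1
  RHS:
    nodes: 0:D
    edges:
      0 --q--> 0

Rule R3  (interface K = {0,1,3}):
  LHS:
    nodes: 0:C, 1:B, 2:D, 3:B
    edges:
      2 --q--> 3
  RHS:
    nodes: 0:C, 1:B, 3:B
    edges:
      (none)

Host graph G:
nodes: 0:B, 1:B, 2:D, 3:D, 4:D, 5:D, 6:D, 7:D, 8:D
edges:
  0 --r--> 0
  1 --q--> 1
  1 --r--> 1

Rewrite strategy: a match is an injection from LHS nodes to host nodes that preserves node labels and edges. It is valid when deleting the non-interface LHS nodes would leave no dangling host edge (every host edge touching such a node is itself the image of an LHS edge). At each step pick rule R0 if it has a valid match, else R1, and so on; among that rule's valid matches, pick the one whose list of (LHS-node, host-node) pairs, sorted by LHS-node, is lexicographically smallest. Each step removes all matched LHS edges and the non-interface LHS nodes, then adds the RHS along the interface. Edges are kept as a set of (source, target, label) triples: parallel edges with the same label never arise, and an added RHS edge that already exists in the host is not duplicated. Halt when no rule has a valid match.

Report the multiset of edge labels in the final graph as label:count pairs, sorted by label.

Answer: q:1

Derivation:
initial: |V|=9 |E|=3  E = 0-r->0 1-q->1 1-r->1
step 1: apply R0 at {0↦2, 1↦0}  → |V|=8 |E|=2  E = 1-q->1 1-r->1
step 2: apply R0 at {0↦3, 1↦1}  → |V|=7 |E|=1  E = 1-q->1
normal form: no rule applies after step 2
NF edges: [(1, 1, 'q')]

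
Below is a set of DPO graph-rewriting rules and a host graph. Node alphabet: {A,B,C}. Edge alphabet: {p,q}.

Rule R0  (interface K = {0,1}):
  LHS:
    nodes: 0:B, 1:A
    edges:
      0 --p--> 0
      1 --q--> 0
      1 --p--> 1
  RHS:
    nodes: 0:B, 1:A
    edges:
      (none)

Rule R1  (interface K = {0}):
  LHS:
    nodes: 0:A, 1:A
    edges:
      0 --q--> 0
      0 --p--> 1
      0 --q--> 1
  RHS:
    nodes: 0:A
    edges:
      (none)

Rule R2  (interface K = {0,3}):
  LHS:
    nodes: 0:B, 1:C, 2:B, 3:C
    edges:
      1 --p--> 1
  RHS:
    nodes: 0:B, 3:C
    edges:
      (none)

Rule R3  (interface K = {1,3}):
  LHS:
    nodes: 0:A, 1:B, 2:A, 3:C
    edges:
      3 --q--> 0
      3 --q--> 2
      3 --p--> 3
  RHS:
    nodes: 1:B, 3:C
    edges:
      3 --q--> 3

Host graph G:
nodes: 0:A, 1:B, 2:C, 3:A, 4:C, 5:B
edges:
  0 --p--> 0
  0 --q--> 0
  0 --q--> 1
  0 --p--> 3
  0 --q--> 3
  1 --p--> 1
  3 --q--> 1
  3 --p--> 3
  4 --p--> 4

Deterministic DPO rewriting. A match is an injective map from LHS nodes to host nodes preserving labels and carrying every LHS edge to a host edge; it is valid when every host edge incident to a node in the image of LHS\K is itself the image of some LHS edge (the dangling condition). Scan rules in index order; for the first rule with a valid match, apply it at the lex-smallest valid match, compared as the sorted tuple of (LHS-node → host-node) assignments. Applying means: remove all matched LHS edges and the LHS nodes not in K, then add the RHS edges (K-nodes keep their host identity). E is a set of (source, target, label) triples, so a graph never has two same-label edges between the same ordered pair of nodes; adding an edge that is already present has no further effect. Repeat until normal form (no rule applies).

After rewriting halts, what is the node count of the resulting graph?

Answer: 4

Derivation:
initial: |V|=6 |E|=9  E = 0-p->0 0-q->0 0-q->1 0-p->3 0-q->3 1-p->1 3-q->1 3-p->3 4-p->4
step 1: apply R0 at {0↦1, 1↦0}  → |V|=6 |E|=6  E = 0-q->0 0-p->3 0-q->3 3-q->1 3-p->3 4-p->4
step 2: apply R2 at {0↦1, 1↦4, 2↦5, 3↦2}  → |V|=4 |E|=5  E = 0-q->0 0-p->3 0-q->3 3-q->1 3-p->3
halt: no rule applies after step 2
NF nodes: {0:A, 1:B, 2:C, 3:A}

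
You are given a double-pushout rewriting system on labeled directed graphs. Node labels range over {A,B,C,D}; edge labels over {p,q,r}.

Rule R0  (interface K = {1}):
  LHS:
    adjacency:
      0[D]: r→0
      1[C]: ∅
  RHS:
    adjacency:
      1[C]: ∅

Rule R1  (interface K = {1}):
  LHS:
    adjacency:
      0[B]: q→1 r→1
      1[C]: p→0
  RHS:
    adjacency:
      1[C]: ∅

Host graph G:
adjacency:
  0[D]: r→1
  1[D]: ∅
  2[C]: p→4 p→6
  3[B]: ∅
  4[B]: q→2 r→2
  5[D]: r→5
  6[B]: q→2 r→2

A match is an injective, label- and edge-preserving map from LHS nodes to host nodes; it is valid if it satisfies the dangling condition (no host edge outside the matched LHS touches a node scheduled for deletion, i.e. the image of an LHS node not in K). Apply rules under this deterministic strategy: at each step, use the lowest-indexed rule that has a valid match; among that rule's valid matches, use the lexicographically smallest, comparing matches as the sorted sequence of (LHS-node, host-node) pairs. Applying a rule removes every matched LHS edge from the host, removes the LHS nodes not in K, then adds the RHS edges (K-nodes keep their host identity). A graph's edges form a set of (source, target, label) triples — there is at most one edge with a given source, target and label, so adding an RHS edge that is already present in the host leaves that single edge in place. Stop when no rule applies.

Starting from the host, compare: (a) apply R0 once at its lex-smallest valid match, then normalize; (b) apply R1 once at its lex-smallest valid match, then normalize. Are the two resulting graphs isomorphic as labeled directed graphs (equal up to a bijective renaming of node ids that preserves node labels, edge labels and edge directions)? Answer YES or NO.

Answer: YES

Rewrite trace:
branch R0-first: apply at {0↦5, 1↦2} → |E|=7, then 2 more step(s) → NF |V|=4 |E|=1 V={0:D, 1:D, 2:C, 3:B} E=0-r->1
branch R1-first: apply at {0↦4, 1↦2} → |E|=5, then 2 more step(s) → NF |V|=4 |E|=1 V={0:D, 1:D, 2:C, 3:B} E=0-r->1
graphs isomorphic (equal up to label-preserving node renaming)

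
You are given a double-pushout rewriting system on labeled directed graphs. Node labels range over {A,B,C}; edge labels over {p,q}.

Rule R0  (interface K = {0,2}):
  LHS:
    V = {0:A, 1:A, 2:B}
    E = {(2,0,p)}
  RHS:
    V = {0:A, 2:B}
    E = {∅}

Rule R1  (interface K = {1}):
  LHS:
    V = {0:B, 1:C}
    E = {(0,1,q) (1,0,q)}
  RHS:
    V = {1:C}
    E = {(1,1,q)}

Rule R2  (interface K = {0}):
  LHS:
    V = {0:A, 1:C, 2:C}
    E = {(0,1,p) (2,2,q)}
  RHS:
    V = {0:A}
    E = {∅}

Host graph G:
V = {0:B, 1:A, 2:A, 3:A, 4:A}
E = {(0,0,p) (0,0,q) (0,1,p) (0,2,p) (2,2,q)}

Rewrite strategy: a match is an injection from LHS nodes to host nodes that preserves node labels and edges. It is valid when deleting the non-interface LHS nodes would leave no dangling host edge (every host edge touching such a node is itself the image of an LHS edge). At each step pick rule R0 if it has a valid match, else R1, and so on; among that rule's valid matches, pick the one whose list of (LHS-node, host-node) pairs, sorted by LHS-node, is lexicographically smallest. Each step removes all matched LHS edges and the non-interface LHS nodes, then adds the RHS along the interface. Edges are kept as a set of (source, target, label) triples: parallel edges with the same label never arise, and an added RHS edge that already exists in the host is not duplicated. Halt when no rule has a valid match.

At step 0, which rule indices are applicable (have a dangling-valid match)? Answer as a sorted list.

Answer: [R0]

Derivation:
R0: 4 valid matches — {0↦1, 1↦3, 2↦0}, {0↦1, 1↦4, 2↦0}, {0↦2, 1↦3, 2↦0} (+1 more)
R1: no valid match — LHS pattern not found
R2: no valid match — LHS pattern not found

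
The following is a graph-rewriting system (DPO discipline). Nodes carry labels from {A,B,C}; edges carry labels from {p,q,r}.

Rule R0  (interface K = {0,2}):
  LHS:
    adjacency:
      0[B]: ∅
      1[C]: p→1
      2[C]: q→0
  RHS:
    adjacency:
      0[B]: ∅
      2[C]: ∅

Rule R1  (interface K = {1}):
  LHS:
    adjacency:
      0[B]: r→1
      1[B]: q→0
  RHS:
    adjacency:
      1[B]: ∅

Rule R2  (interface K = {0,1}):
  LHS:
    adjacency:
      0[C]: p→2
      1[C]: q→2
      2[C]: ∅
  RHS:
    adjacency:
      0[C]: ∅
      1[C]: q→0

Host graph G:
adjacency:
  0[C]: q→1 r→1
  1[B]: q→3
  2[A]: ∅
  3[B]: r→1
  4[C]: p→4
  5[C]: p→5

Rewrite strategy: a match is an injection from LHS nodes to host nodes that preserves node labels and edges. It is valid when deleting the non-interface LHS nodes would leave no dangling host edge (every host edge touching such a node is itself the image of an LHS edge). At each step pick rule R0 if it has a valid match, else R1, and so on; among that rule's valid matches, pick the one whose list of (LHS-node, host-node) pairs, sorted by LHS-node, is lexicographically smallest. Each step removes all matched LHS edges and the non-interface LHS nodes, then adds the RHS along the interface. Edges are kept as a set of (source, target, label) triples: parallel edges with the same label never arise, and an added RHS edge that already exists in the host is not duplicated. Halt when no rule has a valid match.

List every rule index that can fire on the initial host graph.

Answer: [R0,R1]

Rewrite trace:
R0: 2 valid matches — {0↦1, 1↦4, 2↦0}, {0↦1, 1↦5, 2↦0}
R1: 1 valid match — {0↦3, 1↦1}
R2: no valid match — LHS pattern not found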